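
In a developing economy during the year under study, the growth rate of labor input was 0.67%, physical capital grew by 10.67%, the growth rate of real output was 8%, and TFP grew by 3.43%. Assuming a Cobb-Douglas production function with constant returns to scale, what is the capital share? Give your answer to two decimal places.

gY = gA + α·gK + (1−α)·gL, so gY − gA − gL = α(gK − gL).
8 − 3.43 − 0.67 = α × (10.67 − 0.67).
3.9 = 10 α, so α = 0.39.

The capital share is 0.39.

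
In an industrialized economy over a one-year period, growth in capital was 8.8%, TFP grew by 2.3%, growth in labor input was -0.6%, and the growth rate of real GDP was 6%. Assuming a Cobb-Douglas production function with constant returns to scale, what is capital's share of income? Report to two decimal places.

α = 0.46

gY = gA + α·gK + (1−α)·gL, so gY − gA − gL = α(gK − gL).
6 − 2.3 + 0.6 = α × (8.8 − (-0.6)).
4.3 = 9.4 α, so α = 0.4574.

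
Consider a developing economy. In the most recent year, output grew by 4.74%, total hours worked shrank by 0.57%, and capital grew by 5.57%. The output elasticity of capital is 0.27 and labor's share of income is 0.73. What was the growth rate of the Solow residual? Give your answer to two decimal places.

Labor's share = 1 − 0.27 = 0.73.
Capital: 0.27 × 5.57 = 1.5039 pp.
Total hours worked: 0.73 × (-0.57) = -0.4161 pp.
TFP growth = 4.74 − 1.0878 = 3.6522%.

3.65%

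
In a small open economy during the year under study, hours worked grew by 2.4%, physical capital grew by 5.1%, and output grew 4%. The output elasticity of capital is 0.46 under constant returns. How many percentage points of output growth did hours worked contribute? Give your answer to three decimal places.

Labor's share = 1 − 0.46 = 0.54.
Contribution = share × growth = 0.54 × 2.4 = 1.296 pp.

1.296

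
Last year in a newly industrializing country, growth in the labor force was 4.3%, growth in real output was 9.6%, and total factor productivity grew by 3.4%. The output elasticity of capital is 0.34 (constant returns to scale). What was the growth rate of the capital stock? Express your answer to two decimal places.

Labor's share = 1 − 0.34 = 0.66.
gY = gA + 0.66×4.3 + 0.34×g.
0.34×g = 9.6 − 3.4 − 2.838 = 3.362.
g = 3.362 / 0.34 = 9.8882%.

The capital stock growth was 9.89%.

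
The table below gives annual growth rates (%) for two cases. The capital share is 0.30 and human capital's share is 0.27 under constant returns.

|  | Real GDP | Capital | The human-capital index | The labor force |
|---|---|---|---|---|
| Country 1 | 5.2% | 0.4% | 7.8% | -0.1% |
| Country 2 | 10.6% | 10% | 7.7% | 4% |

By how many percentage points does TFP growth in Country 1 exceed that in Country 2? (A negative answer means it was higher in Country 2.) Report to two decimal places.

Labor's share = 1 − 0.3 − 0.27 = 0.43.
Country 1: TFP = 5.2 − 0.12 − 2.106 + 0.043 = 3.017%.
Country 2: TFP = 10.6 − 3 − 2.079 − 1.72 = 3.801%.
Difference = 3.017 − (3.801) = -0.784 pp.

-0.78 percentage points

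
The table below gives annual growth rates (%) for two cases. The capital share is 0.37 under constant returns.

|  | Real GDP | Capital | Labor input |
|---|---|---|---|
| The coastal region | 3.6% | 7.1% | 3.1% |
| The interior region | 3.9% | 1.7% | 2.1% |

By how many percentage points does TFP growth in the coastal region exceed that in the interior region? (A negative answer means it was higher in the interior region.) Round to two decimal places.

-2.93 percentage points

Labor's share = 1 − 0.37 = 0.63.
The coastal region: TFP = 3.6 − 2.627 − 1.953 = -0.98%.
The interior region: TFP = 3.9 − 0.629 − 1.323 = 1.948%.
Difference = -0.98 − (1.948) = -2.928 pp.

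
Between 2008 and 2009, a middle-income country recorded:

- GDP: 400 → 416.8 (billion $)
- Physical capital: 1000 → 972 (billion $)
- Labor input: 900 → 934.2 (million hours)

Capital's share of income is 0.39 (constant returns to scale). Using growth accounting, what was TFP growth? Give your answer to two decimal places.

GDP growth = (416.8 − 400) / 400 = 4.2%.
Physical capital growth = (972 − 1000) / 1000 = -2.8%.
Labor input growth = (934.2 − 900) / 900 = 3.8%.
Labor's share = 1 − 0.39 = 0.61.
Physical capital: 0.39 × (-2.8) = -1.092 pp.
Labor input: 0.61 × 3.8 = 2.318 pp.
TFP growth = 4.2 − 1.226 = 2.974%.

TFP growth was 2.97%.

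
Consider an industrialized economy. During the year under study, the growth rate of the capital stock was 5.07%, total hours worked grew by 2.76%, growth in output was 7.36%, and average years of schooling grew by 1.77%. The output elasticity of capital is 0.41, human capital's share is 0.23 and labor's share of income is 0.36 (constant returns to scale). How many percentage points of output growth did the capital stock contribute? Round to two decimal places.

Contribution = share × growth = 0.41 × 5.07 = 2.0787 pp.

2.08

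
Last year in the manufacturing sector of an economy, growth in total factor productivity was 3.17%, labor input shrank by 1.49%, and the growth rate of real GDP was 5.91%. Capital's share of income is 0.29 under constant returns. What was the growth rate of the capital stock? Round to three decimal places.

Labor's share = 1 − 0.29 = 0.71.
gY = gA + 0.71×(-1.49) + 0.29×g.
0.29×g = 5.91 − 3.17 + 1.0579 = 3.7979.
g = 3.7979 / 0.29 = 13.09621%.

13.096%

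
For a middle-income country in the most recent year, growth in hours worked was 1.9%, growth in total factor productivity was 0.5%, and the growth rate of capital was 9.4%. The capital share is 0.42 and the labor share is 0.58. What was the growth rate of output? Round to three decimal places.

5.550%

Labor's share = 1 − 0.42 = 0.58.
Capital: 0.42 × 9.4 = 3.948 pp.
Hours worked: 0.58 × 1.9 = 1.102 pp.
Output growth = 0.5 + 5.05 = 5.55%.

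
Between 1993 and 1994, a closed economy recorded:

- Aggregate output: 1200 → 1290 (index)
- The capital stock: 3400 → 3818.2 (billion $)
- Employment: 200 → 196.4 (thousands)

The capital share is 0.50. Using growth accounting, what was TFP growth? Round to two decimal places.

2.25%

Aggregate output growth = (1290 − 1200) / 1200 = 7.5%.
The capital stock growth = (3818.2 − 3400) / 3400 = 12.3%.
Employment growth = (196.4 − 200) / 200 = -1.8%.
Labor's share = 1 − 0.5 = 0.5.
The capital stock: 0.5 × 12.3 = 6.15 pp.
Employment: 0.5 × (-1.8) = -0.9 pp.
TFP growth = 7.5 − 5.25 = 2.25%.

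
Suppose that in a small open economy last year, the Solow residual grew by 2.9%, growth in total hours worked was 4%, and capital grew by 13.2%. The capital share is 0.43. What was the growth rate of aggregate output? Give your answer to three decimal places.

Labor's share = 1 − 0.43 = 0.57.
Capital: 0.43 × 13.2 = 5.676 pp.
Total hours worked: 0.57 × 4 = 2.28 pp.
Output growth = 2.9 + 7.956 = 10.856%.

Aggregate output grew 10.856%.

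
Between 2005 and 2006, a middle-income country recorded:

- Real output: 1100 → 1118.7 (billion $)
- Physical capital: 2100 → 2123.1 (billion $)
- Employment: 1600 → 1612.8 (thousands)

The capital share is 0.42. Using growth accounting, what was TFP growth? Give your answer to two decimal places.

Real output growth = (1118.7 − 1100) / 1100 = 1.7%.
Physical capital growth = (2123.1 − 2100) / 2100 = 1.1%.
Employment growth = (1612.8 − 1600) / 1600 = 0.8%.
Labor's share = 1 − 0.42 = 0.58.
Physical capital: 0.42 × 1.1 = 0.462 pp.
Employment: 0.58 × 0.8 = 0.464 pp.
TFP growth = 1.7 − 0.926 = 0.774%.

0.77%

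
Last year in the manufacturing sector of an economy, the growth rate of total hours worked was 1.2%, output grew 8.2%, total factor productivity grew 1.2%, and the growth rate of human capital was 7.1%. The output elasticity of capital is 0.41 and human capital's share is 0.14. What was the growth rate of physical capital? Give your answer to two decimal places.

Labor's share = 1 − 0.41 − 0.14 = 0.45.
gY = gA + 0.14×7.1 + 0.45×1.2 + 0.41×g.
0.41×g = 8.2 − 1.2 − 1.534 = 5.466.
g = 5.466 / 0.41 = 13.3317%.

Physical capital grew 13.33%.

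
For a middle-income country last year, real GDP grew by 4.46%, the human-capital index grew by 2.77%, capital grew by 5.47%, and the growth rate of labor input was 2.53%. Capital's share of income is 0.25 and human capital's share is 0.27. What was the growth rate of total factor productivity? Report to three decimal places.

1.130%

Labor's share = 1 − 0.25 − 0.27 = 0.48.
Capital: 0.25 × 5.47 = 1.3675 pp.
The human-capital index: 0.27 × 2.77 = 0.7479 pp.
Labor input: 0.48 × 2.53 = 1.2144 pp.
TFP growth = 4.46 − 3.3298 = 1.1302%.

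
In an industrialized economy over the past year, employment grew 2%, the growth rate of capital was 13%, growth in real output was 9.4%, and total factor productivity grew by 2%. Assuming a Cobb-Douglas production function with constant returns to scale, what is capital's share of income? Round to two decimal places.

Capital's share of income is 0.49.

gY = gA + α·gK + (1−α)·gL, so gY − gA − gL = α(gK − gL).
9.4 − 2 − 2 = α × (13 − 2).
5.4 = 11 α, so α = 0.4909.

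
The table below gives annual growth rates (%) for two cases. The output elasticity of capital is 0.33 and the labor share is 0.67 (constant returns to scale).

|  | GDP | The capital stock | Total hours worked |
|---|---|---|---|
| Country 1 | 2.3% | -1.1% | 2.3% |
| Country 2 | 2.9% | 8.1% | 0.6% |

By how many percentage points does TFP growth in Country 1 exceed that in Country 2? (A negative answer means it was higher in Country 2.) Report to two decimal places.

Labor's share = 1 − 0.33 = 0.67.
Country 1: TFP = 2.3 + 0.363 − 1.541 = 1.122%.
Country 2: TFP = 2.9 − 2.673 − 0.402 = -0.175%.
Difference = 1.122 − (-0.175) = 1.297 pp.

1.30 percentage points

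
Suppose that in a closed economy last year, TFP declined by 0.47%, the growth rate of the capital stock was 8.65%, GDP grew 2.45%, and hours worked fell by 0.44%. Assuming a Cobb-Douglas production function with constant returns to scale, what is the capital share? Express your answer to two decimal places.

gY = gA + α·gK + (1−α)·gL, so gY − gA − gL = α(gK − gL).
2.45 + 0.47 + 0.44 = α × (8.65 − (-0.44)).
3.36 = 9.09 α, so α = 0.3696.

The capital share is 0.37.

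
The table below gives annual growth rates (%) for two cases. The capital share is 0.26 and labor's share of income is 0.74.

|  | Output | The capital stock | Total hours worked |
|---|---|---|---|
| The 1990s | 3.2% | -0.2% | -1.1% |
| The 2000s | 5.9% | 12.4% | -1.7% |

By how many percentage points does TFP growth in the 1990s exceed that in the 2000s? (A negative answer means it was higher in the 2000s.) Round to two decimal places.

0.13 percentage points

Labor's share = 1 − 0.26 = 0.74.
The 1990s: TFP = 3.2 + 0.052 + 0.814 = 4.066%.
The 2000s: TFP = 5.9 − 3.224 + 1.258 = 3.934%.
Difference = 4.066 − (3.934) = 0.132 pp.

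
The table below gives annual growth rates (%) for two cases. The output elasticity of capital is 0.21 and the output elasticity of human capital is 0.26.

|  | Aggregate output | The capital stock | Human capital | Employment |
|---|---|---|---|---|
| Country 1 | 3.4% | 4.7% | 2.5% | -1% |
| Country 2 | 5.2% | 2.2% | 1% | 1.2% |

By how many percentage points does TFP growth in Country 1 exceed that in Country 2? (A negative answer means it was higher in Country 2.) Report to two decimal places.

Labor's share = 1 − 0.21 − 0.26 = 0.53.
Country 1: TFP = 3.4 − 0.987 − 0.65 + 0.53 = 2.293%.
Country 2: TFP = 5.2 − 0.462 − 0.26 − 0.636 = 3.842%.
Difference = 2.293 − (3.842) = -1.549 pp.

-1.55 percentage points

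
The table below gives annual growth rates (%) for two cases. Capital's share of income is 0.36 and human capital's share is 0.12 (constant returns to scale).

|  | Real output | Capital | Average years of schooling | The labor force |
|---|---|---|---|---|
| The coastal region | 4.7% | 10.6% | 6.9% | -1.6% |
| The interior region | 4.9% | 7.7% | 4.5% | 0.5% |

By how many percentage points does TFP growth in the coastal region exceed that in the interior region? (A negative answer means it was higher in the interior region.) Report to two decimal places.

-0.44 percentage points

Labor's share = 1 − 0.36 − 0.12 = 0.52.
The coastal region: TFP = 4.7 − 3.816 − 0.828 + 0.832 = 0.888%.
The interior region: TFP = 4.9 − 2.772 − 0.54 − 0.26 = 1.328%.
Difference = 0.888 − (1.328) = -0.44 pp.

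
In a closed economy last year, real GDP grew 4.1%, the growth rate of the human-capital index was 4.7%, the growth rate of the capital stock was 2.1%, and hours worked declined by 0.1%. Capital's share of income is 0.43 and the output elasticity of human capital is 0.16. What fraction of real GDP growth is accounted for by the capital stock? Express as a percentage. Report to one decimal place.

The capital stock contributed 0.43 × 2.1 = 0.903 pp.
Share of growth = 0.903 / 4.1 × 100 = 22.024%.

22.0%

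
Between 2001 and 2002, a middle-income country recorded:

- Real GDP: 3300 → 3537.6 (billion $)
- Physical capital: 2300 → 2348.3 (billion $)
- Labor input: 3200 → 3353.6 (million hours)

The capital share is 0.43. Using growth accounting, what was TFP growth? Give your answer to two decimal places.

Real GDP growth = (3537.6 − 3300) / 3300 = 7.2%.
Physical capital growth = (2348.3 − 2300) / 2300 = 2.1%.
Labor input growth = (3353.6 − 3200) / 3200 = 4.8%.
Labor's share = 1 − 0.43 = 0.57.
Physical capital: 0.43 × 2.1 = 0.903 pp.
Labor input: 0.57 × 4.8 = 2.736 pp.
TFP growth = 7.2 − 3.639 = 3.561%.

3.56%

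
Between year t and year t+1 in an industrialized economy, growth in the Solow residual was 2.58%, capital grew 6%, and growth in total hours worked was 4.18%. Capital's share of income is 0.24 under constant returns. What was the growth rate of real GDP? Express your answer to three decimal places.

Real GDP grew 7.197%.

Labor's share = 1 − 0.24 = 0.76.
Capital: 0.24 × 6 = 1.44 pp.
Total hours worked: 0.76 × 4.18 = 3.1768 pp.
Output growth = 2.58 + 4.6168 = 7.1968%.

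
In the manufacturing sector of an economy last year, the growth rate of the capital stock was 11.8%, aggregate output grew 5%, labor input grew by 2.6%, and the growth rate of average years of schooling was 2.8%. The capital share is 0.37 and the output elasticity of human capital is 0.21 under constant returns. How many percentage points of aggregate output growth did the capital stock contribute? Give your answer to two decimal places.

Contribution = share × growth = 0.37 × 11.8 = 4.366 pp.

4.37 pp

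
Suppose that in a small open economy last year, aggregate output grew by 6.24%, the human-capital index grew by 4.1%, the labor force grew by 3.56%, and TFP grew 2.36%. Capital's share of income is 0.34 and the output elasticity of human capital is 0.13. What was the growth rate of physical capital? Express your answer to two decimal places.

Labor's share = 1 − 0.34 − 0.13 = 0.53.
gY = gA + 0.13×4.1 + 0.53×3.56 + 0.34×g.
0.34×g = 6.24 − 2.36 − 2.4198 = 1.4602.
g = 1.4602 / 0.34 = 4.2947%.

4.29%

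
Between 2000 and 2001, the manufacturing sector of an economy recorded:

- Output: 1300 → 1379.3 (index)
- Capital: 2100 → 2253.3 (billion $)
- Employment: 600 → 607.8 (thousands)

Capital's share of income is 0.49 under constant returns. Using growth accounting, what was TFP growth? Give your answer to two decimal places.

TFP grew 1.86%.

Output growth = (1379.3 − 1300) / 1300 = 6.1%.
Capital growth = (2253.3 − 2100) / 2100 = 7.3%.
Employment growth = (607.8 − 600) / 600 = 1.3%.
Labor's share = 1 − 0.49 = 0.51.
Capital: 0.49 × 7.3 = 3.577 pp.
Employment: 0.51 × 1.3 = 0.663 pp.
TFP growth = 6.1 − 4.24 = 1.86%.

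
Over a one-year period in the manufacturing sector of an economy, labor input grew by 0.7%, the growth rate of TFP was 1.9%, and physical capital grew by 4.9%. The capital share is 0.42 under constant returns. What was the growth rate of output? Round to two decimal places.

4.36%

Labor's share = 1 − 0.42 = 0.58.
Physical capital: 0.42 × 4.9 = 2.058 pp.
Labor input: 0.58 × 0.7 = 0.406 pp.
Output growth = 1.9 + 2.464 = 4.364%.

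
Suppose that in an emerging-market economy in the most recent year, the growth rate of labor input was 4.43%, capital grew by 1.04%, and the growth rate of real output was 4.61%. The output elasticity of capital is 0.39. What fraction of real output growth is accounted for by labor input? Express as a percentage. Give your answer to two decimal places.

58.62%

Labor's share = 1 − 0.39 = 0.61.
Labor input contributed 0.61 × 4.43 = 2.7023 pp.
Share of growth = 2.7023 / 4.61 × 100 = 58.6182%.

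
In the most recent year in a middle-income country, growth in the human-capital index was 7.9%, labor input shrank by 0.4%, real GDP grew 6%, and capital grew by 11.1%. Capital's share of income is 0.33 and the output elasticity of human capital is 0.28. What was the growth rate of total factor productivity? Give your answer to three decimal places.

Total factor productivity growth was 0.281%.

Labor's share = 1 − 0.33 − 0.28 = 0.39.
Capital: 0.33 × 11.1 = 3.663 pp.
The human-capital index: 0.28 × 7.9 = 2.212 pp.
Labor input: 0.39 × (-0.4) = -0.156 pp.
TFP growth = 6 − 5.719 = 0.281%.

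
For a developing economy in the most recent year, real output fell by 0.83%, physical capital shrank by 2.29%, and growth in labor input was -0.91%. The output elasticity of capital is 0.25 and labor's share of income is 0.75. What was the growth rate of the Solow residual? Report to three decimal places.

0.425%

Labor's share = 1 − 0.25 = 0.75.
Physical capital: 0.25 × (-2.29) = -0.5725 pp.
Labor input: 0.75 × (-0.91) = -0.6825 pp.
TFP growth = -0.83 + 1.255 = 0.425%.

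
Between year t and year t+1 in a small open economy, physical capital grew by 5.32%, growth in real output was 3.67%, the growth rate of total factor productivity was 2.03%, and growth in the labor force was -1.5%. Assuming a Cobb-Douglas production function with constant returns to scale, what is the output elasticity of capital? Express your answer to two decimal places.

The output elasticity of capital is 0.46.

gY = gA + α·gK + (1−α)·gL, so gY − gA − gL = α(gK − gL).
3.67 − 2.03 + 1.5 = α × (5.32 − (-1.5)).
3.14 = 6.82 α, so α = 0.4604.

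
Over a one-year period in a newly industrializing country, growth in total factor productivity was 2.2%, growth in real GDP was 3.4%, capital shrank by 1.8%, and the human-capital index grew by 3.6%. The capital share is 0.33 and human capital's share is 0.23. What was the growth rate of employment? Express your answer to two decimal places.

Labor's share = 1 − 0.33 − 0.23 = 0.44.
gY = gA + 0.33×(-1.8) + 0.23×3.6 + 0.44×g.
0.44×g = 3.4 − 2.2 − 0.234 = 0.966.
g = 0.966 / 0.44 = 2.1955%.

2.20%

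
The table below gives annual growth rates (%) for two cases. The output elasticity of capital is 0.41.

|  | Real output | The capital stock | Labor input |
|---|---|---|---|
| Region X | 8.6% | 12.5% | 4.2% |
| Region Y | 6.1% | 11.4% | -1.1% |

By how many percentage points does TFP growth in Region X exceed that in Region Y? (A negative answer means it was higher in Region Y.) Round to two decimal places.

-1.08 percentage points

Labor's share = 1 − 0.41 = 0.59.
Region X: TFP = 8.6 − 5.125 − 2.478 = 0.997%.
Region Y: TFP = 6.1 − 4.674 + 0.649 = 2.075%.
Difference = 0.997 − (2.075) = -1.078 pp.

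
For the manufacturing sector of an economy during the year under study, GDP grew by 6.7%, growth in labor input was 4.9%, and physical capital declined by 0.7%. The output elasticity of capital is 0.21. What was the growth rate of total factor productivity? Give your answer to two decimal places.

2.98%

Labor's share = 1 − 0.21 = 0.79.
Physical capital: 0.21 × (-0.7) = -0.147 pp.
Labor input: 0.79 × 4.9 = 3.871 pp.
TFP growth = 6.7 − 3.724 = 2.976%.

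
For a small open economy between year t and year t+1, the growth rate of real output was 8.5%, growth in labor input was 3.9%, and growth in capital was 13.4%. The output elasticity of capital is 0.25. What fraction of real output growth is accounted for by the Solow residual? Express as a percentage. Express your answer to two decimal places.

26.18%

Labor's share = 1 − 0.25 = 0.75.
Capital: 0.25 × 13.4 = 3.35 pp.
Labor input: 0.75 × 3.9 = 2.925 pp.
TFP growth = 8.5 − 6.275 = 2.225%.
TFP share of growth = 2.225 / 8.5 × 100 = 26.1765%.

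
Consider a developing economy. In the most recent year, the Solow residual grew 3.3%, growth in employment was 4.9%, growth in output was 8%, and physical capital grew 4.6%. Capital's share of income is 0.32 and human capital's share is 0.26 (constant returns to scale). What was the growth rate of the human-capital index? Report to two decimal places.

4.50%

Labor's share = 1 − 0.32 − 0.26 = 0.42.
gY = gA + 0.32×4.6 + 0.42×4.9 + 0.26×g.
0.26×g = 8 − 3.3 − 3.53 = 1.17.
g = 1.17 / 0.26 = 4.5%.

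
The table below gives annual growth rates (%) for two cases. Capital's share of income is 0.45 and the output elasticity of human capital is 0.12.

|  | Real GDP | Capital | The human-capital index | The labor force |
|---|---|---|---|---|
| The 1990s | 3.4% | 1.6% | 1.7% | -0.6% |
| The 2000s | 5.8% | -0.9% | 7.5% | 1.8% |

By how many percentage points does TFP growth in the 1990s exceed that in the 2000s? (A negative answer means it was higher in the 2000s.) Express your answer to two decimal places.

Labor's share = 1 − 0.45 − 0.12 = 0.43.
The 1990s: TFP = 3.4 − 0.72 − 0.204 + 0.258 = 2.734%.
The 2000s: TFP = 5.8 + 0.405 − 0.9 − 0.774 = 4.531%.
Difference = 2.734 − (4.531) = -1.797 pp.

-1.80 percentage points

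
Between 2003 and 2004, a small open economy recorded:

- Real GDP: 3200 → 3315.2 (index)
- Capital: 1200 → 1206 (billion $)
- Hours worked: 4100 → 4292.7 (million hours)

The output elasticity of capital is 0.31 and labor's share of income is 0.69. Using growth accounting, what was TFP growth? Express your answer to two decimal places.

Real GDP growth = (3315.2 − 3200) / 3200 = 3.6%.
Capital growth = (1206 − 1200) / 1200 = 0.5%.
Hours worked growth = (4292.7 − 4100) / 4100 = 4.7%.
Labor's share = 1 − 0.31 = 0.69.
Capital: 0.31 × 0.5 = 0.155 pp.
Hours worked: 0.69 × 4.7 = 3.243 pp.
TFP growth = 3.6 − 3.398 = 0.202%.

0.20%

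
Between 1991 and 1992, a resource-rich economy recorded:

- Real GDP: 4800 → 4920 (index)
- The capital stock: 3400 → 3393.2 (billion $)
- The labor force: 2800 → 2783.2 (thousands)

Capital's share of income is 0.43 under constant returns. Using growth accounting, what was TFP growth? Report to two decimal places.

Real GDP growth = (4920 − 4800) / 4800 = 2.5%.
The capital stock growth = (3393.2 − 3400) / 3400 = -0.2%.
The labor force growth = (2783.2 − 2800) / 2800 = -0.6%.
Labor's share = 1 − 0.43 = 0.57.
The capital stock: 0.43 × (-0.2) = -0.086 pp.
The labor force: 0.57 × (-0.6) = -0.342 pp.
TFP growth = 2.5 + 0.428 = 2.928%.

TFP grew 2.93%.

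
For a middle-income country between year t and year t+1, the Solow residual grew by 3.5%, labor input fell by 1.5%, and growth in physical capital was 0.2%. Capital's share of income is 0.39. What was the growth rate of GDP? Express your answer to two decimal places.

2.66%

Labor's share = 1 − 0.39 = 0.61.
Physical capital: 0.39 × 0.2 = 0.078 pp.
Labor input: 0.61 × (-1.5) = -0.915 pp.
Output growth = 3.5 + (-0.837) = 2.663%.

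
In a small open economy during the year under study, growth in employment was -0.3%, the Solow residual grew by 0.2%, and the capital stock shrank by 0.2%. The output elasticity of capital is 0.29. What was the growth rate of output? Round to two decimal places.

Labor's share = 1 − 0.29 = 0.71.
The capital stock: 0.29 × (-0.2) = -0.058 pp.
Employment: 0.71 × (-0.3) = -0.213 pp.
Output growth = 0.2 + (-0.271) = -0.071%.

-0.07%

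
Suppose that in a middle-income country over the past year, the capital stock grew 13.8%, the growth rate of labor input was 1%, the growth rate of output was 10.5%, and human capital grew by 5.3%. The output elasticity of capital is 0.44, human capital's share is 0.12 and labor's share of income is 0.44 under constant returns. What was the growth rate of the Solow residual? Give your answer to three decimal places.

3.352%

Labor's share = 1 − 0.44 − 0.12 = 0.44.
The capital stock: 0.44 × 13.8 = 6.072 pp.
Human capital: 0.12 × 5.3 = 0.636 pp.
Labor input: 0.44 × 1 = 0.44 pp.
TFP growth = 10.5 − 7.148 = 3.352%.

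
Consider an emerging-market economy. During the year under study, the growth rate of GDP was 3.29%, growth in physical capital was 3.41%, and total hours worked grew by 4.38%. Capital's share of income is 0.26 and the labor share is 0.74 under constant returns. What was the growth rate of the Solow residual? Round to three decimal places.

Labor's share = 1 − 0.26 = 0.74.
Physical capital: 0.26 × 3.41 = 0.8866 pp.
Total hours worked: 0.74 × 4.38 = 3.2412 pp.
TFP growth = 3.29 − 4.1278 = -0.8378%.

-0.838%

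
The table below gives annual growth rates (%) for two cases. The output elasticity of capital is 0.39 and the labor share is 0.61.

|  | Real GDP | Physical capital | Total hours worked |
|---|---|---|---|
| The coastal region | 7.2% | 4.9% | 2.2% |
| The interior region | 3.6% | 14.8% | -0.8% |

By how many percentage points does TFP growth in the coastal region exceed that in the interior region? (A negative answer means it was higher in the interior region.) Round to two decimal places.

Labor's share = 1 − 0.39 = 0.61.
The coastal region: TFP = 7.2 − 1.911 − 1.342 = 3.947%.
The interior region: TFP = 3.6 − 5.772 + 0.488 = -1.684%.
Difference = 3.947 − (-1.684) = 5.631 pp.

5.63 percentage points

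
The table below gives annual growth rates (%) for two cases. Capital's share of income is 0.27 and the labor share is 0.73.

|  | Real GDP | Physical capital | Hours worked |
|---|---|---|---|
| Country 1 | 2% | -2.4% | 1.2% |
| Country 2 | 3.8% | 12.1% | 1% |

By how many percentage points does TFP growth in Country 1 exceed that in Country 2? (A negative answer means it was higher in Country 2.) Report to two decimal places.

1.97 percentage points

Labor's share = 1 − 0.27 = 0.73.
Country 1: TFP = 2 + 0.648 − 0.876 = 1.772%.
Country 2: TFP = 3.8 − 3.267 − 0.73 = -0.197%.
Difference = 1.772 − (-0.197) = 1.969 pp.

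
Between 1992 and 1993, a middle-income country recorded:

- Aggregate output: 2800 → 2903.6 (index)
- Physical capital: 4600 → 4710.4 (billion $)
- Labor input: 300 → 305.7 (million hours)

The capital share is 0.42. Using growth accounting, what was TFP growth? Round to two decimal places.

Aggregate output growth = (2903.6 − 2800) / 2800 = 3.7%.
Physical capital growth = (4710.4 − 4600) / 4600 = 2.4%.
Labor input growth = (305.7 − 300) / 300 = 1.9%.
Labor's share = 1 − 0.42 = 0.58.
Physical capital: 0.42 × 2.4 = 1.008 pp.
Labor input: 0.58 × 1.9 = 1.102 pp.
TFP growth = 3.7 − 2.11 = 1.59%.

TFP growth was 1.59%.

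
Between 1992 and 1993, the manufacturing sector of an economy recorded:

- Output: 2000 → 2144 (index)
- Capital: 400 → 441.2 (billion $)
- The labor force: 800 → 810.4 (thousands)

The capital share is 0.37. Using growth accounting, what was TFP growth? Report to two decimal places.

Output growth = (2144 − 2000) / 2000 = 7.2%.
Capital growth = (441.2 − 400) / 400 = 10.3%.
The labor force growth = (810.4 − 800) / 800 = 1.3%.
Labor's share = 1 − 0.37 = 0.63.
Capital: 0.37 × 10.3 = 3.811 pp.
The labor force: 0.63 × 1.3 = 0.819 pp.
TFP growth = 7.2 − 4.63 = 2.57%.

TFP grew 2.57%.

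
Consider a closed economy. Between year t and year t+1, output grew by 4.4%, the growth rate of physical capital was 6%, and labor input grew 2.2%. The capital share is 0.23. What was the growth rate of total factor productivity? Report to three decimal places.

1.326%

Labor's share = 1 − 0.23 = 0.77.
Physical capital: 0.23 × 6 = 1.38 pp.
Labor input: 0.77 × 2.2 = 1.694 pp.
TFP growth = 4.4 − 3.074 = 1.326%.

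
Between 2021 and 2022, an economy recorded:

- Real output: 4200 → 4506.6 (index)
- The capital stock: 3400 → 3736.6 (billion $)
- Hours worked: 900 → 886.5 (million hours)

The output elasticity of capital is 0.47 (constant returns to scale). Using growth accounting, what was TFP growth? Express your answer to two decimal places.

3.44%

Real output growth = (4506.6 − 4200) / 4200 = 7.3%.
The capital stock growth = (3736.6 − 3400) / 3400 = 9.9%.
Hours worked growth = (886.5 − 900) / 900 = -1.5%.
Labor's share = 1 − 0.47 = 0.53.
The capital stock: 0.47 × 9.9 = 4.653 pp.
Hours worked: 0.53 × (-1.5) = -0.795 pp.
TFP growth = 7.3 − 3.858 = 3.442%.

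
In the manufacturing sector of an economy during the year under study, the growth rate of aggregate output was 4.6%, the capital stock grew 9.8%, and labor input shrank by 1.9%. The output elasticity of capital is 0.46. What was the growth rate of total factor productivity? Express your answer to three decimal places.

Total factor productivity growth was 1.118%.

Labor's share = 1 − 0.46 = 0.54.
The capital stock: 0.46 × 9.8 = 4.508 pp.
Labor input: 0.54 × (-1.9) = -1.026 pp.
TFP growth = 4.6 − 3.482 = 1.118%.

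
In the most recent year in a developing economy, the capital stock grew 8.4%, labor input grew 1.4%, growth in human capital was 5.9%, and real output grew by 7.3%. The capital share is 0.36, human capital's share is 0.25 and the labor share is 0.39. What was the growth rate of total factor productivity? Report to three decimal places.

Total factor productivity grew 2.255%.

Labor's share = 1 − 0.36 − 0.25 = 0.39.
The capital stock: 0.36 × 8.4 = 3.024 pp.
Human capital: 0.25 × 5.9 = 1.475 pp.
Labor input: 0.39 × 1.4 = 0.546 pp.
TFP growth = 7.3 − 5.045 = 2.255%.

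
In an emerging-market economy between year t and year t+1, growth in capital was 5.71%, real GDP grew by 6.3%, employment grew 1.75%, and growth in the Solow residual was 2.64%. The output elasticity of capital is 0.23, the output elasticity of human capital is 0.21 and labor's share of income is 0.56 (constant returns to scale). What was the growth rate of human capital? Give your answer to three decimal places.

6.508%

Labor's share = 1 − 0.23 − 0.21 = 0.56.
gY = gA + 0.23×5.71 + 0.56×1.75 + 0.21×g.
0.21×g = 6.3 − 2.64 − 2.2933 = 1.3667.
g = 1.3667 / 0.21 = 6.5081%.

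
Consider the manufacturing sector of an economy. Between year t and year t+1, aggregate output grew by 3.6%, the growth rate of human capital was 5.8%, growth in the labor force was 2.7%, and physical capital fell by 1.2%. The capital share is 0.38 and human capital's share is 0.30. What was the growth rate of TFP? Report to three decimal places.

TFP growth was 1.452%.

Labor's share = 1 − 0.38 − 0.3 = 0.32.
Physical capital: 0.38 × (-1.2) = -0.456 pp.
Human capital: 0.3 × 5.8 = 1.74 pp.
The labor force: 0.32 × 2.7 = 0.864 pp.
TFP growth = 3.6 − 2.148 = 1.452%.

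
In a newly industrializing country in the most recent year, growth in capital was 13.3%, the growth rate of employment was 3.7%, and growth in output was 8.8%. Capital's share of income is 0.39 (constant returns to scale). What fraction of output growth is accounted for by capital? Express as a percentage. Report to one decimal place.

Capital accounted for 58.9% of growth.

Capital contributed 0.39 × 13.3 = 5.187 pp.
Share of growth = 5.187 / 8.8 × 100 = 58.943%.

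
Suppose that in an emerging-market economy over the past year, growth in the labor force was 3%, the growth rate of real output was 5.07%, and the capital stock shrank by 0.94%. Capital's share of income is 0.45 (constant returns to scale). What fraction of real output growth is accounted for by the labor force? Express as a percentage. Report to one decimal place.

32.5%

Labor's share = 1 − 0.45 = 0.55.
The labor force contributed 0.55 × 3 = 1.65 pp.
Share of growth = 1.65 / 5.07 × 100 = 32.544%.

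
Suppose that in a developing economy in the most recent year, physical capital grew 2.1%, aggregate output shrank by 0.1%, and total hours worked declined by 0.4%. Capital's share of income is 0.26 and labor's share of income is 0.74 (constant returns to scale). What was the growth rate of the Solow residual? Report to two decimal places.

-0.35%

Labor's share = 1 − 0.26 = 0.74.
Physical capital: 0.26 × 2.1 = 0.546 pp.
Total hours worked: 0.74 × (-0.4) = -0.296 pp.
TFP growth = -0.1 − 0.25 = -0.35%.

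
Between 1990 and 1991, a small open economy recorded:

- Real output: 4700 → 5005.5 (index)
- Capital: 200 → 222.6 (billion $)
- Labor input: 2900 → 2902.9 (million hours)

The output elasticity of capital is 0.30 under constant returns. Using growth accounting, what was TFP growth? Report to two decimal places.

Real output growth = (5005.5 − 4700) / 4700 = 6.5%.
Capital growth = (222.6 − 200) / 200 = 11.3%.
Labor input growth = (2902.9 − 2900) / 2900 = 0.1%.
Labor's share = 1 − 0.3 = 0.7.
Capital: 0.3 × 11.3 = 3.39 pp.
Labor input: 0.7 × 0.1 = 0.07 pp.
TFP growth = 6.5 − 3.46 = 3.04%.

TFP growth was 3.04%.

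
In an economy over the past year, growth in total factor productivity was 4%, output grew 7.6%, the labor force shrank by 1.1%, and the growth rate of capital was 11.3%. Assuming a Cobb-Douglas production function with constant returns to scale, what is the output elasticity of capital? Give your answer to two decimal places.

The output elasticity of capital is 0.38.

gY = gA + α·gK + (1−α)·gL, so gY − gA − gL = α(gK − gL).
7.6 − 4 + 1.1 = α × (11.3 − (-1.1)).
4.7 = 12.4 α, so α = 0.379.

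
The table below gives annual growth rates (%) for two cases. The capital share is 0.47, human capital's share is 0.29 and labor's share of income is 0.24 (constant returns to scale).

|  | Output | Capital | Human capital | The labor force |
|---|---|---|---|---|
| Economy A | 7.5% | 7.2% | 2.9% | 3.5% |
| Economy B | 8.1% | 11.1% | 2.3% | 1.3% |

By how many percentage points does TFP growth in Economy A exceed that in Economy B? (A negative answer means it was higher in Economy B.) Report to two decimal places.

0.53 percentage points

Labor's share = 1 − 0.47 − 0.29 = 0.24.
Economy A: TFP = 7.5 − 3.384 − 0.841 − 0.84 = 2.435%.
Economy B: TFP = 8.1 − 5.217 − 0.667 − 0.312 = 1.904%.
Difference = 2.435 − (1.904) = 0.531 pp.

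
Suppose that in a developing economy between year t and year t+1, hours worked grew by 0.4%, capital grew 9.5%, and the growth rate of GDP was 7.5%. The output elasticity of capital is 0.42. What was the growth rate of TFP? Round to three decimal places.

TFP grew 3.278%.

Labor's share = 1 − 0.42 = 0.58.
Capital: 0.42 × 9.5 = 3.99 pp.
Hours worked: 0.58 × 0.4 = 0.232 pp.
TFP growth = 7.5 − 4.222 = 3.278%.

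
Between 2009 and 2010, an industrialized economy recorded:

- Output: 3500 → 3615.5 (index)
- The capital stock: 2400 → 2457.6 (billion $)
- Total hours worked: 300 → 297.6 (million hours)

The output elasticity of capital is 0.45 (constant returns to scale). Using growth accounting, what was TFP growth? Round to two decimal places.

Output growth = (3615.5 − 3500) / 3500 = 3.3%.
The capital stock growth = (2457.6 − 2400) / 2400 = 2.4%.
Total hours worked growth = (297.6 − 300) / 300 = -0.8%.
Labor's share = 1 − 0.45 = 0.55.
The capital stock: 0.45 × 2.4 = 1.08 pp.
Total hours worked: 0.55 × (-0.8) = -0.44 pp.
TFP growth = 3.3 − 0.64 = 2.66%.

2.66%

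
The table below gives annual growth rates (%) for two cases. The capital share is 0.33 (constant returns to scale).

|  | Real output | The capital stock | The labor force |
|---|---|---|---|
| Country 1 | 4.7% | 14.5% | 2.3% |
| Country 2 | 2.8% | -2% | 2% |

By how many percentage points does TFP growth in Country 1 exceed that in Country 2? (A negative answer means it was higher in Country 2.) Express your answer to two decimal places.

Labor's share = 1 − 0.33 = 0.67.
Country 1: TFP = 4.7 − 4.785 − 1.541 = -1.626%.
Country 2: TFP = 2.8 + 0.66 − 1.34 = 2.12%.
Difference = -1.626 − (2.12) = -3.746 pp.

-3.75 percentage points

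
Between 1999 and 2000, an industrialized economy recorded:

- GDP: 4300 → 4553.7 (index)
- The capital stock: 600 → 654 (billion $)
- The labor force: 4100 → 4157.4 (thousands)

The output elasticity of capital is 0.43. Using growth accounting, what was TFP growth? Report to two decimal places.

GDP growth = (4553.7 − 4300) / 4300 = 5.9%.
The capital stock growth = (654 − 600) / 600 = 9%.
The labor force growth = (4157.4 − 4100) / 4100 = 1.4%.
Labor's share = 1 − 0.43 = 0.57.
The capital stock: 0.43 × 9 = 3.87 pp.
The labor force: 0.57 × 1.4 = 0.798 pp.
TFP growth = 5.9 − 4.668 = 1.232%.

1.23%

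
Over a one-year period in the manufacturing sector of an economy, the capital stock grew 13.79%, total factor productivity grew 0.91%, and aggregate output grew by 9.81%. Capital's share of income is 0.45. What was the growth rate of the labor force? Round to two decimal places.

Labor's share = 1 − 0.45 = 0.55.
gY = gA + 0.45×13.79 + 0.55×g.
0.55×g = 9.81 − 0.91 − 6.2055 = 2.6945.
g = 2.6945 / 0.55 = 4.8991%.

4.90%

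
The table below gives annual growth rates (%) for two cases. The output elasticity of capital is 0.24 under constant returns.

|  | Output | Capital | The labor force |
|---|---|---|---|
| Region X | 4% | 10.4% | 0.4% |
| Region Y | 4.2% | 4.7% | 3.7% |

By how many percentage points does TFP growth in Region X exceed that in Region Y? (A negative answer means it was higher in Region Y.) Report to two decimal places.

0.94 percentage points

Labor's share = 1 − 0.24 = 0.76.
Region X: TFP = 4 − 2.496 − 0.304 = 1.2%.
Region Y: TFP = 4.2 − 1.128 − 2.812 = 0.26%.
Difference = 1.2 − (0.26) = 0.94 pp.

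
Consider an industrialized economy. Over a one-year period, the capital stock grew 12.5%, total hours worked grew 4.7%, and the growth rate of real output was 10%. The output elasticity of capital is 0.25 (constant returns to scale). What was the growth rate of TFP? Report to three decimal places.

Labor's share = 1 − 0.25 = 0.75.
The capital stock: 0.25 × 12.5 = 3.125 pp.
Total hours worked: 0.75 × 4.7 = 3.525 pp.
TFP growth = 10 − 6.65 = 3.35%.

TFP grew 3.350%.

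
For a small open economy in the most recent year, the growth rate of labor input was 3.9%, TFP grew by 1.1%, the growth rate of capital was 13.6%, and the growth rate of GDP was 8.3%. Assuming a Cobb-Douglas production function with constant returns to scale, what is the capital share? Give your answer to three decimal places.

gY = gA + α·gK + (1−α)·gL, so gY − gA − gL = α(gK − gL).
8.3 − 1.1 − 3.9 = α × (13.6 − 3.9).
3.3 = 9.7 α, so α = 0.34021.

α = 0.340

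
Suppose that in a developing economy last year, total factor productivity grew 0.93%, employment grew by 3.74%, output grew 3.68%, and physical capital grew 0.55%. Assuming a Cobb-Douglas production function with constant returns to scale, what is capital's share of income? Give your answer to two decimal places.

α = 0.31

gY = gA + α·gK + (1−α)·gL, so gY − gA − gL = α(gK − gL).
3.68 − 0.93 − 3.74 = α × (0.55 − 3.74).
-0.99 = -3.19 α, so α = 0.3103.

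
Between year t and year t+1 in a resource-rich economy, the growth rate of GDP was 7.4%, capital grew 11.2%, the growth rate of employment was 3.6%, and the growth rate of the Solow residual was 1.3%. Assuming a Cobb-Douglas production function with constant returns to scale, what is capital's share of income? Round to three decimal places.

Capital's share of income is 0.329.

gY = gA + α·gK + (1−α)·gL, so gY − gA − gL = α(gK − gL).
7.4 − 1.3 − 3.6 = α × (11.2 − 3.6).
2.5 = 7.6 α, so α = 0.32895.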